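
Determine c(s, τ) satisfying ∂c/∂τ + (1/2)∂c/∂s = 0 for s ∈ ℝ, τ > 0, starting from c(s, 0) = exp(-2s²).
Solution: By characteristics (ds/dτ = 1/2), c(s,τ) = f(s - (1/2)τ) with f = c(·, 0).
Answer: c(s, τ) = exp(-2(s - τ/2)²)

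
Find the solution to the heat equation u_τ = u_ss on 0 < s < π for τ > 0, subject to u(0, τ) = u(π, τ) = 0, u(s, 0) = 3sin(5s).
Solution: Separating variables: u = Σ c_n exp(-n²τ) sin(ns). From u(s,0) = 3sin(5s): c_5=3.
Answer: u(s, τ) = 3exp(-25τ)sin(5s)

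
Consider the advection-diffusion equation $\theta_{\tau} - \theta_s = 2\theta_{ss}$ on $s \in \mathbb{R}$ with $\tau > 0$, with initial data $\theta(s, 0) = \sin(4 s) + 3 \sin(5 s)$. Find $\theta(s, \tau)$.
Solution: Moving frame: $\eta = s + \tau$, $\sigma = \tau$, $\theta = u(\eta,\sigma)$, so $\theta_{\tau} = u_{\sigma} + u_{\eta}$ and $\theta_{ss} = u_{\eta\eta}$.
Hence $\theta_{\tau} - \theta_s = u_{\sigma}$ and the PDE becomes the heat equation $u_{\sigma} = 2u_{\eta\eta}$ on $\eta \in \mathbb{R}$.
Initial data: $u(\eta,0) = \theta(\eta,0) = \sin(4 \eta) + 3 \sin(5 \eta)$. Each mode $\sin(n\eta)$ decays as $e^{-2n^2\sigma}$ on $\mathbb{R}$, so $u(\eta,\sigma) = \sum c_n e^{-2n^2\sigma} \sin(n\eta)$ with $c_4=1, c_5=3$: $u(\eta,\sigma) = e^{-32 \sigma} \sin(4 \eta) + 3 e^{-50 \sigma} \sin(5 \eta)$.
Substituting back: $\theta(s,\tau) = u(s + \tau, \tau)$.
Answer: $\theta(s, \tau) = e^{-32 \tau} \sin(4 \tau + 4 s) + 3 e^{-50 \tau} \sin(5 \tau + 5 s)$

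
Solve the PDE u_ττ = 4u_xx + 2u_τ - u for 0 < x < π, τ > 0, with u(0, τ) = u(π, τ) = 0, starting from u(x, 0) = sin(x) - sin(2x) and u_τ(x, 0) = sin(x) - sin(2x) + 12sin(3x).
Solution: Substitute u = exp(τ)w, i.e. w = exp(-τ)u.
By the product rule, u_τ = exp(τ)(w_τ + w), u_ττ = exp(τ)(w_ττ + 2w_τ + w), u_xx = exp(τ)w_xx.
Substituting into the PDE and dividing by exp(τ): w_ττ + 2w_τ + w = 4w_xx + 2(w_τ + w) - w.
The lower-order terms cancel, leaving the standard wave equation w_ττ = 4w_xx.
Initial data for w: w(x,0) = u(x,0) = sin(x) - sin(2x); w_τ(x,0) = u_τ(x,0) - u(x,0) = 12sin(3x). The boundary conditions carry over: w(0,τ) = w(π,τ) = 0.
Solve for w:
  Using separation of variables w = X(x)T(τ):
  Eigenfunctions: sin(nx), n = 1, 2, 3, ...
  General solution: w(x, τ) = Σ [A_n cos(2n τ) + B_n sin(2n τ)] sin(nx)
  From w(x,0) = sin(x) - sin(2x): A_1=1, A_2=-1. From w_τ(x,0) = 12sin(3x), using w_τ(x,0) = Σ ω_n B_n sin(nx) with ω_n = 2n: B_3 = 12/6 = 2.
Hence w(x,τ) = sin(x)cos(2τ) - sin(2x)cos(4τ) + 2sin(3x)sin(6τ).
Transform back: u(x,τ) = exp(τ)w(x,τ).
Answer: u(x, τ) = exp(τ)sin(x)cos(2τ) - exp(τ)sin(2x)cos(4τ) + 2exp(τ)sin(3x)sin(6τ)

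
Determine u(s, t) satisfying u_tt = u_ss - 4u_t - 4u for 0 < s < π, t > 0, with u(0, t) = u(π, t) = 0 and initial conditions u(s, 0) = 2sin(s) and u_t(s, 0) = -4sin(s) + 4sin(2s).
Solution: Substitute u = exp(-2t)w, i.e. w = exp(2t)u.
By the product rule, u_t = exp(-2t)(w_t - 2w), u_tt = exp(-2t)(w_tt - 4w_t + 4w), u_ss = exp(-2t)w_ss.
Substituting into the PDE and dividing by exp(-2t): w_tt - 4w_t + 4w = w_ss - 4(w_t - 2w) - 4w.
The lower-order terms cancel, leaving the standard wave equation w_tt = w_ss.
Initial data for w: w(s,0) = u(s,0) = 2sin(s); w_t(s,0) = u_t(s,0) + 2u(s,0) = 4sin(2s). The boundary conditions carry over: w(0,t) = w(π,t) = 0.
Solve for w:
  Using separation of variables w = X(s)T(t):
  Eigenfunctions: sin(ns), n = 1, 2, 3, ...
  General solution: w(s, t) = Σ [A_n cos(n t) + B_n sin(n t)] sin(ns)
  From w(s,0) = 2sin(s): A_1=2. From w_t(s,0) = 4sin(2s), using w_t(s,0) = Σ ω_n B_n sin(ns) with ω_n = n: B_2 = 4/2 = 2.
Hence w(s,t) = 2sin(s)cos(t) + 2sin(2s)sin(2t).
Transform back: u(s,t) = exp(-2t)w(s,t).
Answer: u(s, t) = 2exp(-2t)sin(s)cos(t) + 2exp(-2t)sin(2s)sin(2t)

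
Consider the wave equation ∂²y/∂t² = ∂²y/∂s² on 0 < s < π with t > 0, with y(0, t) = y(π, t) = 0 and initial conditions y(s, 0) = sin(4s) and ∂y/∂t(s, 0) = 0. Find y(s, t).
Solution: Using separation of variables y = X(s)T(t):
Eigenfunctions: sin(ns), n = 1, 2, 3, ...
General solution: y(s, t) = Σ [A_n cos(n t) + B_n sin(n t)] sin(ns)
From y(s,0) = sin(4s): A_4=1. From y_t(s,0) = 0: all B_n = 0.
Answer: y(s, t) = sin(4s)cos(4t)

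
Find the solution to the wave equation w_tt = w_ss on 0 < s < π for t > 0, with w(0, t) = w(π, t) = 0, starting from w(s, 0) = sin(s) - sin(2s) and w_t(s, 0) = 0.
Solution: Using separation of variables w = X(s)T(t):
Eigenfunctions: sin(ns), n = 1, 2, 3, ...
General solution: w(s, t) = Σ [A_n cos(n t) + B_n sin(n t)] sin(ns)
From w(s,0) = sin(s) - sin(2s): A_1=1, A_2=-1. From w_t(s,0) = 0: all B_n = 0.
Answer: w(s, t) = sin(s)cos(t) - sin(2s)cos(2t)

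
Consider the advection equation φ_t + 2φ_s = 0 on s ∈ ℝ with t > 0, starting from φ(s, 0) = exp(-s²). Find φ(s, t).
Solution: By characteristics (ds/dt = 2), φ(s,t) = f(s - 2t) with f = φ(·, 0).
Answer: φ(s, t) = exp(-(s - 2t)²)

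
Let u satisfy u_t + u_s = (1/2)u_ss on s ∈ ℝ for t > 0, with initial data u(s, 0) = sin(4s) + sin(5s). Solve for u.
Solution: Moving frame: η = s - t, σ = t, u = w(η,σ), so u_t = w_σ - w_η and u_ss = w_ηη.
Hence u_t + u_s = w_σ and the PDE becomes the heat equation w_σ = (1/2)w_ηη on η ∈ ℝ.
Initial data: w(η,0) = u(η,0) = sin(4η) + sin(5η). Each mode sin(nη) decays as exp(-n²σ/2) on ℝ, so w(η,σ) = Σ c_n exp(-n²σ/2) sin(nη) with c_4=1, c_5=1: w(η,σ) = exp(-8σ)sin(4η) + exp(-25σ/2)sin(5η).
Substituting back: u(s,t) = w(s - t, t).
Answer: u(s, t) = exp(-8t)sin(4s - 4t) + exp(-25t/2)sin(5s - 5t)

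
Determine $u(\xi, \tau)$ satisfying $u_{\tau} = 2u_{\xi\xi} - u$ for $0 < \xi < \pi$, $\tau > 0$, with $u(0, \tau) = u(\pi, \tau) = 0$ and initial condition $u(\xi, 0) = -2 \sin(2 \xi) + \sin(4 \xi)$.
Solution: Substitute $u = e^{-\tau}w$, i.e. $w = e^{\tau}u$.
By the product rule, $u_{\tau} = e^{-\tau}(w_{\tau} - w)$, $u_{\xi\xi} = e^{-\tau}w_{\xi\xi}$.
Substituting into the PDE and dividing by $e^{-\tau}$: $w_{\tau} - w = 2w_{\xi\xi} - w$.
The lower-order terms cancel, leaving the standard heat equation $w_{\tau} = 2w_{\xi\xi}$.
Initial data for $w$: $w(\xi,0) = u(\xi,0) = -2 \sin(2 \xi) + \sin(4 \xi)$. The boundary conditions carry over: $w(0,\tau) = w(\pi,\tau) = 0$.
Solve for $w$:
  Using separation of variables $w = X(\xi)T(\tau)$:
  Eigenfunctions: $\sin(n\xi)$, $n = 1, 2, 3, \ldots$
  General solution: $w(\xi, \tau) = \sum c_n \sin(n\xi) e^{-2n^2 \tau}$
  Matching $w(\xi,0) = -2 \sin(2 \xi) + \sin(4 \xi)$ term by term: $c_2=-2, c_4=1$.
Hence $w(\xi,\tau) = -2 e^{-8 \tau} \sin(2 \xi) + e^{-32 \tau} \sin(4 \xi)$.
Transform back: $u(\xi,\tau) = e^{-\tau}w(\xi,\tau)$.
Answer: $u(\xi, \tau) = -2 e^{-9 \tau} \sin(2 \xi) + e^{-33 \tau} \sin(4 \xi)$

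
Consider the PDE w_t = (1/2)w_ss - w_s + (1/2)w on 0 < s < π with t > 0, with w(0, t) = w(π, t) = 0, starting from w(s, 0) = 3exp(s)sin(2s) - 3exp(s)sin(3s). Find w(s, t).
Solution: Substitute w = exp(s)u, i.e. u = exp(-s)w.
By the product rule, w_s = exp(s)(u_s + u), w_ss = exp(s)(u_ss + 2u_s + u), w_t = exp(s)u_t.
Substituting into the PDE and dividing by exp(s): u_t = (1/2)(u_ss + 2u_s + u) - (u_s + u) + (1/2)u.
The lower-order terms cancel, leaving the standard heat equation u_t = (1/2)u_ss.
Initial data for u: u(s,0) = exp(-s)w(s,0) = 3sin(2s) - 3sin(3s). The boundary conditions carry over: u(0,t) = u(π,t) = 0.
Solve for u:
  Using separation of variables u = X(s)T(t):
  Eigenfunctions: sin(ns), n = 1, 2, 3, ...
  General solution: u(s, t) = Σ c_n sin(ns) exp(-n² t/2)
  Matching u(s,0) = 3sin(2s) - 3sin(3s) term by term: c_2=3, c_3=-3.
Hence u(s,t) = 3exp(-2t)sin(2s) - 3exp(-9t/2)sin(3s).
Transform back: w(s,t) = exp(s)u(s,t).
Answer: w(s, t) = 3exp(s)exp(-2t)sin(2s) - 3exp(s)exp(-9t/2)sin(3s)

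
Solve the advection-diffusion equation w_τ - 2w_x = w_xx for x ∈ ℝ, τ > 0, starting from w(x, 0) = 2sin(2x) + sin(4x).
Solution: Change to a moving frame: let η = x + 2τ, σ = τ and write w(x,τ) = u(η,σ).
By the chain rule w_τ = u_σ + 2u_η, w_x = u_η, w_xx = u_ηη.
Then w_τ - 2w_x = u_σ: the advection term cancels and the PDE becomes the heat equation u_σ = u_ηη on η ∈ ℝ.
Initial data: u(η,0) = w(η,0) = 2sin(2η) + sin(4η).
On η ∈ ℝ each mode satisfies (sin(nη))″ = -n² sin(nη), so exp(-n²σ) sin(nη) solves the heat equation; by superposition u(η,σ) = Σ c_n exp(-n²σ) sin(nη).
Reading off the coefficients: c_2=2, c_4=1, so u(η,σ) = 2exp(-4σ)sin(2η) + exp(-16σ)sin(4η).
Substituting back η = x + 2τ, σ = τ: w(x,τ) = u(x + 2τ, τ).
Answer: w(x, τ) = 2exp(-4τ)sin(2x + 4τ) + exp(-16τ)sin(4x + 8τ)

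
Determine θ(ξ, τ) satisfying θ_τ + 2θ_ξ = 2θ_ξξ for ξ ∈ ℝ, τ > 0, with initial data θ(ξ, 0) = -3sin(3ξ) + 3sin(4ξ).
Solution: Change to a moving frame: let η = ξ - 2τ, σ = τ and write θ(ξ,τ) = u(η,σ).
By the chain rule θ_τ = u_σ - 2u_η, θ_ξ = u_η, θ_ξξ = u_ηη.
Then θ_τ + 2θ_ξ = u_σ: the advection term cancels and the PDE becomes the heat equation u_σ = 2u_ηη on η ∈ ℝ.
Initial data: u(η,0) = θ(η,0) = -3sin(3η) + 3sin(4η).
On η ∈ ℝ each mode satisfies (sin(nη))″ = -n² sin(nη), so exp(-2n²σ) sin(nη) solves the heat equation; by superposition u(η,σ) = Σ c_n exp(-2n²σ) sin(nη).
Reading off the coefficients: c_3=-3, c_4=3, so u(η,σ) = -3exp(-18σ)sin(3η) + 3exp(-32σ)sin(4η).
Substituting back η = ξ - 2τ, σ = τ: θ(ξ,τ) = u(ξ - 2τ, τ).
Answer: θ(ξ, τ) = -3exp(-18τ)sin(3ξ - 6τ) + 3exp(-32τ)sin(4ξ - 8τ)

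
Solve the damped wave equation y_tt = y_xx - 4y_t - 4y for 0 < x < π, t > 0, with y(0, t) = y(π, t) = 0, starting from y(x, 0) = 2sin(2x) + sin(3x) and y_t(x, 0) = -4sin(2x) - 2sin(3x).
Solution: Substitute y = exp(-2t)u.
Then y_t = exp(-2t)(u_t - 2u), y_tt = exp(-2t)(u_tt - 4u_t + 4u), y_xx = exp(-2t)u_xx; substituting and dividing by exp(-2t), the lower-order terms cancel: u_tt = u_xx (standard wave equation).
Data for u: u(x,0) = y(x,0) = 2sin(2x) + sin(3x); u_t(x,0) = y_t(x,0) + 2y(x,0) = 0. The boundary conditions carry over: u(0,t) = u(π,t) = 0.
Separating variables: u = Σ [A_n cos(ω_n t) + B_n sin(ω_n t)] sin(nx), ω_n = n. From ICs: A_2=2, A_3=1.
So u(x,t) = 2sin(2x)cos(2t) + sin(3x)cos(3t), and y(x,t) = exp(-2t)u(x,t).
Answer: y(x, t) = 2exp(-2t)sin(2x)cos(2t) + exp(-2t)sin(3x)cos(3t)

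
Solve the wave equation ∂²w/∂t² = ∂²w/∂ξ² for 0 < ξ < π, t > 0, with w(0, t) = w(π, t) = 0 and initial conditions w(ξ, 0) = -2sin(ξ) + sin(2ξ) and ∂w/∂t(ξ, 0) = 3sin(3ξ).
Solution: Using separation of variables w = X(ξ)T(t):
Eigenfunctions: sin(nξ), n = 1, 2, 3, ...
General solution: w(ξ, t) = Σ [A_n cos(n t) + B_n sin(n t)] sin(nξ)
From w(ξ,0) = -2sin(ξ) + sin(2ξ): A_1=-2, A_2=1. From w_t(ξ,0) = 3sin(3ξ), using w_t(ξ,0) = Σ ω_n B_n sin(nξ) with ω_n = n: B_3 = 3/3 = 1.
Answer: w(ξ, t) = sin(3t)sin(3ξ) - 2sin(ξ)cos(t) + sin(2ξ)cos(2t)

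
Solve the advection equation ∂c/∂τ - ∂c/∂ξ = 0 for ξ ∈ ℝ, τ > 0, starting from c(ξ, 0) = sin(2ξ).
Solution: By method of characteristics (waves move left with speed 1):
Along characteristics ξ + τ = const, c is constant, so c(ξ,τ) = f(ξ + τ) with f = c(·, 0).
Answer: c(ξ, τ) = sin(2ξ + 2τ)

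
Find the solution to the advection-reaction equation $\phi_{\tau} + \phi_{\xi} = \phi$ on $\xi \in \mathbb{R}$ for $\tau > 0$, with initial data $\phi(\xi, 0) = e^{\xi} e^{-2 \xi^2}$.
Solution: Substitute $\phi = e^{\xi}u$.
Then $\phi_{\xi} = e^{\xi}(u_{\xi} + u)$, $\phi_{\tau} = e^{\xi}u_{\tau}$; substituting and dividing by $e^{\xi}$, the lower-order terms cancel: $u_{\tau} + u_{\xi} = 0$ (standard advection equation).
Data for $u$: $u(\xi,0) = e^{-\xi}\phi(\xi,0) = e^{-2 \xi^2}$.
By characteristics ($d\xi/d\tau = 1$), $u(\xi,\tau) = f(\xi - \tau)$ with $f = u( \cdot , 0)$.
So $u(\xi,\tau) = e^{-2 (\xi - \tau)^2}$, and $\phi(\xi,\tau) = e^{\xi}u(\xi,\tau)$.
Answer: $\phi(\xi, \tau) = e^{\xi} e^{-2 (-\tau + \xi)^2}$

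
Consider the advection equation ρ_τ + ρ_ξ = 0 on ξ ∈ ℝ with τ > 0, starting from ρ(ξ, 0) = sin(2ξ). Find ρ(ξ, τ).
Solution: By characteristics (dξ/dτ = 1), ρ(ξ,τ) = f(ξ - τ) with f = ρ(·, 0).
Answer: ρ(ξ, τ) = sin(2ξ - 2τ)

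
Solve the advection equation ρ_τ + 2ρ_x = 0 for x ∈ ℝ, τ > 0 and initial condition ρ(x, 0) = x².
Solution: By method of characteristics (waves move right with speed 2):
Along characteristics x - 2τ = const, ρ is constant, so ρ(x,τ) = f(x - 2τ) with f = ρ(·, 0).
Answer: ρ(x, τ) = x² - 4xτ + 4τ²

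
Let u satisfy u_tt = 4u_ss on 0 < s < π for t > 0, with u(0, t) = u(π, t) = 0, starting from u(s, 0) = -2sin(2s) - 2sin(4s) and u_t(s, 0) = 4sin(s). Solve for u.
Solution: Using separation of variables u = X(s)T(t):
Eigenfunctions: sin(ns), n = 1, 2, 3, ...
General solution: u(s, t) = Σ [A_n cos(2n t) + B_n sin(2n t)] sin(ns)
From u(s,0) = -2sin(2s) - 2sin(4s): A_2=-2, A_4=-2. From u_t(s,0) = 4sin(s), using u_t(s,0) = Σ ω_n B_n sin(ns) with ω_n = 2n: B_1 = 4/2 = 2.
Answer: u(s, t) = 2sin(s)sin(2t) - 2sin(2s)cos(4t) - 2sin(4s)cos(8t)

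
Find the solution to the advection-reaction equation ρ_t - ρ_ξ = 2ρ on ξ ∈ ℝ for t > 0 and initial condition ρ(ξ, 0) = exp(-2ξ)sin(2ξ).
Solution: Substitute ρ = exp(-2ξ)u, i.e. u = exp(2ξ)ρ.
By the product rule, ρ_ξ = exp(-2ξ)(u_ξ - 2u), ρ_t = exp(-2ξ)u_t.
Substituting into the PDE and dividing by exp(-2ξ): u_t - (u_ξ - 2u) = 2u.
The lower-order terms cancel, leaving the standard advection equation u_t - u_ξ = 0.
Initial data for u: u(ξ,0) = exp(2ξ)ρ(ξ,0) = sin(2ξ).
Solve for u:
  By method of characteristics (waves move left with speed 1):
  Along characteristics ξ + t = const, u is constant, so u(ξ,t) = f(ξ + t) with f = u(·, 0).
Hence u(ξ,t) = sin(2t + 2ξ).
Transform back: ρ(ξ,t) = exp(-2ξ)u(ξ,t).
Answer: ρ(ξ, t) = exp(-2ξ)sin(2t + 2ξ)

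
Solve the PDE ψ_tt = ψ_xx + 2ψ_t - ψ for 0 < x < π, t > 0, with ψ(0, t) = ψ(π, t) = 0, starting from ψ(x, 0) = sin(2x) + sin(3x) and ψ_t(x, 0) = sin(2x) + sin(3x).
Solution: Substitute ψ = exp(t)u, i.e. u = exp(-t)ψ.
By the product rule, ψ_t = exp(t)(u_t + u), ψ_tt = exp(t)(u_tt + 2u_t + u), ψ_xx = exp(t)u_xx.
Substituting into the PDE and dividing by exp(t): u_tt + 2u_t + u = u_xx + 2(u_t + u) - u.
The lower-order terms cancel, leaving the standard wave equation u_tt = u_xx.
Initial data for u: u(x,0) = ψ(x,0) = sin(2x) + sin(3x); u_t(x,0) = ψ_t(x,0) - ψ(x,0) = 0. The boundary conditions carry over: u(0,t) = u(π,t) = 0.
Solve for u:
  Using separation of variables u = X(x)T(t):
  Eigenfunctions: sin(nx), n = 1, 2, 3, ...
  General solution: u(x, t) = Σ [A_n cos(n t) + B_n sin(n t)] sin(nx)
  From u(x,0) = sin(2x) + sin(3x): A_2=1, A_3=1. From u_t(x,0) = 0: all B_n = 0.
Hence u(x,t) = sin(2x)cos(2t) + sin(3x)cos(3t).
Transform back: ψ(x,t) = exp(t)u(x,t).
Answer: ψ(x, t) = exp(t)sin(2x)cos(2t) + exp(t)sin(3x)cos(3t)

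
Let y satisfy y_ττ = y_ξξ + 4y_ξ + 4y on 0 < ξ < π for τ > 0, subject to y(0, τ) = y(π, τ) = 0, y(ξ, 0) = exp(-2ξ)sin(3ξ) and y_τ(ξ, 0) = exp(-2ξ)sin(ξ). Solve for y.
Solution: Substitute y = exp(-2ξ)u.
Then y_ξ = exp(-2ξ)(u_ξ - 2u), y_ξξ = exp(-2ξ)(u_ξξ - 4u_ξ + 4u), y_ττ = exp(-2ξ)u_ττ; substituting and dividing by exp(-2ξ), the lower-order terms cancel: u_ττ = u_ξξ (standard wave equation).
Data for u: u(ξ,0) = exp(2ξ)y(ξ,0) = sin(3ξ); u_τ(ξ,0) = exp(2ξ)y_τ(ξ,0) = sin(ξ). The boundary conditions carry over: u(0,τ) = u(π,τ) = 0.
Separating variables: u = Σ [A_n cos(ω_n τ) + B_n sin(ω_n τ)] sin(nξ), ω_n = n. From ICs (B_n = velocity coefficient / ω_n): A_3=1, B_1=1.
So u(ξ,τ) = sin(ξ)sin(τ) + sin(3ξ)cos(3τ), and y(ξ,τ) = exp(-2ξ)u(ξ,τ).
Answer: y(ξ, τ) = exp(-2ξ)sin(ξ)sin(τ) + exp(-2ξ)sin(3ξ)cos(3τ)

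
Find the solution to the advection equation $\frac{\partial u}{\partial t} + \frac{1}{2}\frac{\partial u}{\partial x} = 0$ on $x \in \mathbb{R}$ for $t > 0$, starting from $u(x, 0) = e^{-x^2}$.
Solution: By method of characteristics (waves move right with speed 1/2):
Along characteristics $x - \frac{1}{2}t =$ const, $u$ is constant, so $u(x,t) = f(x - \frac{1}{2}t)$ with $f = u( \cdot , 0)$.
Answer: $u(x, t) = e^{-(-t/2 + x)^2}$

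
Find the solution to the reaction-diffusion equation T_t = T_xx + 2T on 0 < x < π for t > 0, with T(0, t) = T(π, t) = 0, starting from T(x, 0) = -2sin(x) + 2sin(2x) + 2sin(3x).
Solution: Substitute T = exp(2t)u, i.e. u = exp(-2t)T.
By the product rule, T_t = exp(2t)(u_t + 2u), T_xx = exp(2t)u_xx.
Substituting into the PDE and dividing by exp(2t): u_t + 2u = u_xx + 2u.
The lower-order terms cancel, leaving the standard heat equation u_t = u_xx.
Initial data for u: u(x,0) = T(x,0) = -2sin(x) + 2sin(2x) + 2sin(3x). The boundary conditions carry over: u(0,t) = u(π,t) = 0.
Solve for u:
  Using separation of variables u = X(x)G(t):
  Eigenfunctions: sin(nx), n = 1, 2, 3, ...
  General solution: u(x, t) = Σ c_n sin(nx) exp(-n² t)
  Matching u(x,0) = -2sin(x) + 2sin(2x) + 2sin(3x) term by term: c_1=-2, c_2=2, c_3=2.
Hence u(x,t) = -2exp(-t)sin(x) + 2exp(-4t)sin(2x) + 2exp(-9t)sin(3x).
Transform back: T(x,t) = exp(2t)u(x,t).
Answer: T(x, t) = -2exp(t)sin(x) + 2exp(-2t)sin(2x) + 2exp(-7t)sin(3x)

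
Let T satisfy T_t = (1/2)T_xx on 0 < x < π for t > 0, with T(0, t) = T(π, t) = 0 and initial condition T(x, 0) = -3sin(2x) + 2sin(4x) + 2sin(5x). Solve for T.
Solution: Separating variables: T = Σ c_n exp(-n²t/2) sin(nx). From T(x,0) = -3sin(2x) + 2sin(4x) + 2sin(5x): c_2=-3, c_4=2, c_5=2.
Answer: T(x, t) = -3exp(-2t)sin(2x) + 2exp(-8t)sin(4x) + 2exp(-25t/2)sin(5x)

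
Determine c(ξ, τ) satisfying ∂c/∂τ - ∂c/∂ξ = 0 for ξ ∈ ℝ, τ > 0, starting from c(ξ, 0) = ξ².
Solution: By characteristics (dξ/dτ = -1), c(ξ,τ) = f(ξ + τ) with f = c(·, 0).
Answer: c(ξ, τ) = ξ² + 2ξτ + τ²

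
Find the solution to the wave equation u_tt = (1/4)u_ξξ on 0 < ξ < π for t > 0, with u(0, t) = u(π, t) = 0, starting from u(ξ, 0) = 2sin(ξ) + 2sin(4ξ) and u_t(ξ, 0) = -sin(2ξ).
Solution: Separating variables: u = Σ [A_n cos(ω_n t) + B_n sin(ω_n t)] sin(nξ), ω_n = n/2. From ICs (B_n = velocity coefficient / ω_n): A_1=2, A_4=2, B_2=-1.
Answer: u(ξ, t) = -sin(t)sin(2ξ) + 2sin(ξ)cos(t/2) + 2sin(4ξ)cos(2t)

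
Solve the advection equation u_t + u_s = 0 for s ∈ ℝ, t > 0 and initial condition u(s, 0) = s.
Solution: By characteristics (ds/dt = 1), u(s,t) = f(s - t) with f = u(·, 0).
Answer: u(s, t) = s - t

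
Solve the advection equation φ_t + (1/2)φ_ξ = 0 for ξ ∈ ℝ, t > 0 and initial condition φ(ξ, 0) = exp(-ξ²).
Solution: By characteristics (dξ/dt = 1/2), φ(ξ,t) = f(ξ - (1/2)t) with f = φ(·, 0).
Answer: φ(ξ, t) = exp(-(-t/2 + ξ)²)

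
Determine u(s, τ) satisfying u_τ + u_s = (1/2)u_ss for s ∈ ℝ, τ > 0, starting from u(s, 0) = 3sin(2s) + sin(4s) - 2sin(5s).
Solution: Change to a moving frame: let η = s - τ, σ = τ and write u(s,τ) = w(η,σ).
By the chain rule u_τ = w_σ - w_η, u_s = w_η, u_ss = w_ηη.
Then u_τ + u_s = w_σ: the advection term cancels and the PDE becomes the heat equation w_σ = (1/2)w_ηη on η ∈ ℝ.
Initial data: w(η,0) = u(η,0) = 3sin(2η) + sin(4η) - 2sin(5η).
On η ∈ ℝ each mode satisfies (sin(nη))″ = -n² sin(nη), so exp(-n²σ/2) sin(nη) solves the heat equation; by superposition w(η,σ) = Σ c_n exp(-n²σ/2) sin(nη).
Reading off the coefficients: c_2=3, c_4=1, c_5=-2, so w(η,σ) = 3exp(-2σ)sin(2η) + exp(-8σ)sin(4η) - 2exp(-25σ/2)sin(5η).
Substituting back η = s - τ, σ = τ: u(s,τ) = w(s - τ, τ).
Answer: u(s, τ) = 3exp(-2τ)sin(2s - 2τ) + exp(-8τ)sin(4s - 4τ) - 2exp(-25τ/2)sin(5s - 5τ)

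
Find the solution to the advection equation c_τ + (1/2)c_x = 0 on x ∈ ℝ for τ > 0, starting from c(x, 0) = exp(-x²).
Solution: By method of characteristics (waves move right with speed 1/2):
Along characteristics x - (1/2)τ = const, c is constant, so c(x,τ) = f(x - (1/2)τ) with f = c(·, 0).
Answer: c(x, τ) = exp(-(x - τ/2)²)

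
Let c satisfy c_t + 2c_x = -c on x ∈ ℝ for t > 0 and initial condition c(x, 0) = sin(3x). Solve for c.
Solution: Substitute c = exp(-t)u.
Then c_t = exp(-t)(u_t - u), c_x = exp(-t)u_x; substituting and dividing by exp(-t), the lower-order terms cancel: u_t + 2u_x = 0 (standard advection equation).
Data for u: u(x,0) = c(x,0) = sin(3x).
By characteristics (dx/dt = 2), u(x,t) = f(x - 2t) with f = u(·, 0).
So u(x,t) = -sin(6t - 3x), and c(x,t) = exp(-t)u(x,t).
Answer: c(x, t) = -exp(-t)sin(6t - 3x)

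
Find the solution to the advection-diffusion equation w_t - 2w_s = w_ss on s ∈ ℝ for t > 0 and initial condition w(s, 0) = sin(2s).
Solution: Moving frame: η = s + 2t, σ = t, w = u(η,σ), so w_t = u_σ + 2u_η and w_ss = u_ηη.
Hence w_t - 2w_s = u_σ and the PDE becomes the heat equation u_σ = u_ηη on η ∈ ℝ.
Initial data: u(η,0) = w(η,0) = sin(2η). Each mode sin(nη) decays as exp(-n²σ) on ℝ, so u(η,σ) = Σ c_n exp(-n²σ) sin(nη) with c_2=1: u(η,σ) = exp(-4σ)sin(2η).
Substituting back: w(s,t) = u(s + 2t, t).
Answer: w(s, t) = exp(-4t)sin(2s + 4t)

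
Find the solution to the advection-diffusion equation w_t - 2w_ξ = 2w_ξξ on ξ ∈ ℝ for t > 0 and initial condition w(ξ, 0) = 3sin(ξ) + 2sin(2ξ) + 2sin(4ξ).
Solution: Moving frame: η = ξ + 2t, σ = t, w = u(η,σ), so w_t = u_σ + 2u_η and w_ξξ = u_ηη.
Hence w_t - 2w_ξ = u_σ and the PDE becomes the heat equation u_σ = 2u_ηη on η ∈ ℝ.
Initial data: u(η,0) = w(η,0) = 3sin(η) + 2sin(2η) + 2sin(4η). Each mode sin(nη) decays as exp(-2n²σ) on ℝ, so u(η,σ) = Σ c_n exp(-2n²σ) sin(nη) with c_1=3, c_2=2, c_4=2: u(η,σ) = 3exp(-2σ)sin(η) + 2exp(-8σ)sin(2η) + 2exp(-32σ)sin(4η).
Substituting back: w(ξ,t) = u(ξ + 2t, t).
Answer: w(ξ, t) = 3exp(-2t)sin(2t + ξ) + 2exp(-8t)sin(4t + 2ξ) + 2exp(-32t)sin(8t + 4ξ)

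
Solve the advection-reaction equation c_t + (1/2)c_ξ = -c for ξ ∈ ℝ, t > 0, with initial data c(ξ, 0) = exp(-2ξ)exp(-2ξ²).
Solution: Substitute c = exp(-2ξ)u, i.e. u = exp(2ξ)c.
By the product rule, c_ξ = exp(-2ξ)(u_ξ - 2u), c_t = exp(-2ξ)u_t.
Substituting into the PDE and dividing by exp(-2ξ): u_t + (1/2)(u_ξ - 2u) = -u.
The lower-order terms cancel, leaving the standard advection equation u_t + (1/2)u_ξ = 0.
Initial data for u: u(ξ,0) = exp(2ξ)c(ξ,0) = exp(-2ξ²).
Solve for u:
  By method of characteristics (waves move right with speed 1/2):
  Along characteristics ξ - (1/2)t = const, u is constant, so u(ξ,t) = f(ξ - (1/2)t) with f = u(·, 0).
Hence u(ξ,t) = exp(-2(-t/2 + ξ)²).
Transform back: c(ξ,t) = exp(-2ξ)u(ξ,t).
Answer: c(ξ, t) = exp(-2ξ)exp(-2(-t/2 + ξ)²)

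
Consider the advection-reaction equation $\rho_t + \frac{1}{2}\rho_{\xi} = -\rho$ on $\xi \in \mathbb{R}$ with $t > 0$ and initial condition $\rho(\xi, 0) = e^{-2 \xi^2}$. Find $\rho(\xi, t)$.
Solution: Substitute $\rho = e^{-t}u$.
Then $\rho_t = e^{-t}(u_t - u)$, $\rho_{\xi} = e^{-t}u_{\xi}$; substituting and dividing by $e^{-t}$, the lower-order terms cancel: $u_t + \frac{1}{2}u_{\xi} = 0$ (standard advection equation).
Data for $u$: $u(\xi,0) = \rho(\xi,0) = e^{-2 \xi^2}$.
By characteristics ($d\xi/dt = 1/2$), $u(\xi,t) = f(\xi - \frac{1}{2}t)$ with $f = u( \cdot , 0)$.
So $u(\xi,t) = e^{-2 (-t/2 + \xi)^2}$, and $\rho(\xi,t) = e^{-t}u(\xi,t)$.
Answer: $\rho(\xi, t) = e^{-t} e^{-2 (\xi - t/2)^2}$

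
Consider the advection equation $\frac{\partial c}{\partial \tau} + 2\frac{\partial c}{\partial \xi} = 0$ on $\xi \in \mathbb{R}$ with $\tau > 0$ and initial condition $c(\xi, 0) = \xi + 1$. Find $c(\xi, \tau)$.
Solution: By characteristics ($d\xi/d\tau = 2$), $c(\xi,\tau) = f(\xi - 2\tau)$ with $f = c( \cdot , 0)$.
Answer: $c(\xi, \tau) = -2 \tau + \xi + 1$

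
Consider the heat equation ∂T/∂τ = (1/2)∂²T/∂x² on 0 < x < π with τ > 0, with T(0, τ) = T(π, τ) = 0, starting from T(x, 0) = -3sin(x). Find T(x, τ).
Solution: Using separation of variables T = X(x)G(τ):
Eigenfunctions: sin(nx), n = 1, 2, 3, ...
General solution: T(x, τ) = Σ c_n sin(nx) exp(-n² τ/2)
Matching T(x,0) = -3sin(x) term by term: c_1=-3.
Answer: T(x, τ) = -3exp(-τ/2)sin(x)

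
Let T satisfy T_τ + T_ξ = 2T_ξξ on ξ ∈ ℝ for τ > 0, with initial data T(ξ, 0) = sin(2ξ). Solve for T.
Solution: Moving frame: η = ξ - τ, σ = τ, T = u(η,σ), so T_τ = u_σ - u_η and T_ξξ = u_ηη.
Hence T_τ + T_ξ = u_σ and the PDE becomes the heat equation u_σ = 2u_ηη on η ∈ ℝ.
Initial data: u(η,0) = T(η,0) = sin(2η). Each mode sin(nη) decays as exp(-2n²σ) on ℝ, so u(η,σ) = Σ c_n exp(-2n²σ) sin(nη) with c_2=1: u(η,σ) = exp(-8σ)sin(2η).
Substituting back: T(ξ,τ) = u(ξ - τ, τ).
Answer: T(ξ, τ) = exp(-8τ)sin(2ξ - 2τ)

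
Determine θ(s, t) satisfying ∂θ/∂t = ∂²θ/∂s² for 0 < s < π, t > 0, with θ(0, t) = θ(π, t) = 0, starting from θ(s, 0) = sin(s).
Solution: Separating variables: θ = Σ c_n exp(-n²t) sin(ns). From θ(s,0) = sin(s): c_1=1.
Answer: θ(s, t) = exp(-t)sin(s)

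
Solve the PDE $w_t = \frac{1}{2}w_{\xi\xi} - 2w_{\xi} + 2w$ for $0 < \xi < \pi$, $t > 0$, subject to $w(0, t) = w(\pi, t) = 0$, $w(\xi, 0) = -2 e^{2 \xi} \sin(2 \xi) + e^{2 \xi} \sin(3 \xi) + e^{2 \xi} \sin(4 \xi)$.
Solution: Substitute $w = e^{2\xi}u$, i.e. $u = e^{-2\xi}w$.
By the product rule, $w_{\xi} = e^{2\xi}(u_{\xi} + 2u)$, $w_{\xi\xi} = e^{2\xi}(u_{\xi\xi} + 4u_{\xi} + 4u)$, $w_t = e^{2\xi}u_t$.
Substituting into the PDE and dividing by $e^{2\xi}$: $u_t = \frac{1}{2}(u_{\xi\xi} + 4u_{\xi} + 4u) - 2(u_{\xi} + 2u) + 2u$.
The lower-order terms cancel, leaving the standard heat equation $u_t = \frac{1}{2}u_{\xi\xi}$.
Initial data for $u$: $u(\xi,0) = e^{-2\xi}w(\xi,0) = -2 \sin(2 \xi) + \sin(3 \xi) + \sin(4 \xi)$. The boundary conditions carry over: $u(0,t) = u(\pi,t) = 0$.
Solve for $u$:
  Using separation of variables $u = X(\xi)T(t)$:
  Eigenfunctions: $\sin(n\xi)$, $n = 1, 2, 3, \ldots$
  General solution: $u(\xi, t) = \sum c_n \sin(n\xi) e^{-n^2 t/2}$
  Matching $u(\xi,0) = -2 \sin(2 \xi) + \sin(3 \xi) + \sin(4 \xi)$ term by term: $c_2=-2, c_3=1, c_4=1$.
Hence $u(\xi,t) = -2 e^{-2 t} \sin(2 \xi) + e^{-8 t} \sin(4 \xi) + e^{-9 t/2} \sin(3 \xi)$.
Transform back: $w(\xi,t) = e^{2\xi}u(\xi,t)$.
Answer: $w(\xi, t) = -2 e^{2 \xi} e^{-2 t} \sin(2 \xi) + e^{2 \xi} e^{-8 t} \sin(4 \xi) + e^{2 \xi} e^{-9 t/2} \sin(3 \xi)$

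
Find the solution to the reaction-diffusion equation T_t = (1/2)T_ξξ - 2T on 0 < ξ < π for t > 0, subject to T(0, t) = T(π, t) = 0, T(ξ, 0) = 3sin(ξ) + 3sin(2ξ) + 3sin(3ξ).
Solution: Substitute T = exp(-2t)u.
Then T_t = exp(-2t)(u_t - 2u), T_ξξ = exp(-2t)u_ξξ; substituting and dividing by exp(-2t), the lower-order terms cancel: u_t = (1/2)u_ξξ (standard heat equation).
Data for u: u(ξ,0) = T(ξ,0) = 3sin(ξ) + 3sin(2ξ) + 3sin(3ξ). The boundary conditions carry over: u(0,t) = u(π,t) = 0.
Separating variables: u = Σ c_n exp(-n²t/2) sin(nξ). From u(ξ,0) = 3sin(ξ) + 3sin(2ξ) + 3sin(3ξ): c_1=3, c_2=3, c_3=3.
So u(ξ,t) = 3exp(-2t)sin(2ξ) + 3exp(-t/2)sin(ξ) + 3exp(-9t/2)sin(3ξ), and T(ξ,t) = exp(-2t)u(ξ,t).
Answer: T(ξ, t) = 3exp(-4t)sin(2ξ) + 3exp(-5t/2)sin(ξ) + 3exp(-13t/2)sin(3ξ)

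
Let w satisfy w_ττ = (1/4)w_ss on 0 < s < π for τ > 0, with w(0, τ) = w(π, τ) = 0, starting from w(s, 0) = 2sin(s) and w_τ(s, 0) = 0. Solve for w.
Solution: Separating variables: w = Σ [A_n cos(ω_n τ) + B_n sin(ω_n τ)] sin(ns), ω_n = n/2. From ICs: A_1=2.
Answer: w(s, τ) = 2sin(s)cos(τ/2)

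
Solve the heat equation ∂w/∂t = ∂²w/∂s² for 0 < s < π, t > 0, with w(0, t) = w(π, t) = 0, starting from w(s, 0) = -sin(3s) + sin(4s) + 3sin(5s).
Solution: Separating variables: w = Σ c_n exp(-n²t) sin(ns). From w(s,0) = -sin(3s) + sin(4s) + 3sin(5s): c_3=-1, c_4=1, c_5=3.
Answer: w(s, t) = -exp(-9t)sin(3s) + exp(-16t)sin(4s) + 3exp(-25t)sin(5s)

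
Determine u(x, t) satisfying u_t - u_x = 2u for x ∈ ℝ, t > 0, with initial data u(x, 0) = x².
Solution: Substitute u = exp(2t)w.
Then u_t = exp(2t)(w_t + 2w), u_x = exp(2t)w_x; substituting and dividing by exp(2t), the lower-order terms cancel: w_t - w_x = 0 (standard advection equation).
Data for w: w(x,0) = u(x,0) = x².
By characteristics (dx/dt = -1), w(x,t) = f(x + t) with f = w(·, 0).
So w(x,t) = t² + 2tx + x², and u(x,t) = exp(2t)w(x,t).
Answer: u(x, t) = t²exp(2t) + 2txexp(2t) + x²exp(2t)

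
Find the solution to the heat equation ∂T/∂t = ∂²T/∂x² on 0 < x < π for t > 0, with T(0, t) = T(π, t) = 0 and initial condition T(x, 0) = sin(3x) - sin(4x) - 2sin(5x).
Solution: Using separation of variables T = X(x)G(t):
Eigenfunctions: sin(nx), n = 1, 2, 3, ...
General solution: T(x, t) = Σ c_n sin(nx) exp(-n² t)
Matching T(x,0) = sin(3x) - sin(4x) - 2sin(5x) term by term: c_3=1, c_4=-1, c_5=-2.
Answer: T(x, t) = exp(-9t)sin(3x) - exp(-16t)sin(4x) - 2exp(-25t)sin(5x)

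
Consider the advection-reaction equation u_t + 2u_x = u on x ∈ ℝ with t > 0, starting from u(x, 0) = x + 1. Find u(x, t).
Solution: Substitute u = exp(t)w.
Then u_t = exp(t)(w_t + w), u_x = exp(t)w_x; substituting and dividing by exp(t), the lower-order terms cancel: w_t + 2w_x = 0 (standard advection equation).
Data for w: w(x,0) = u(x,0) = x + 1.
By characteristics (dx/dt = 2), w(x,t) = f(x - 2t) with f = w(·, 0).
So w(x,t) = -2t + x + 1, and u(x,t) = exp(t)w(x,t).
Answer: u(x, t) = -2texp(t) + xexp(t) + exp(t)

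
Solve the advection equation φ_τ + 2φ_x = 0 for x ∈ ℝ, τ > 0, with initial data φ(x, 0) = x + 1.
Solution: By method of characteristics (waves move right with speed 2):
Along characteristics x - 2τ = const, φ is constant, so φ(x,τ) = f(x - 2τ) with f = φ(·, 0).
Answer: φ(x, τ) = x - 2τ + 1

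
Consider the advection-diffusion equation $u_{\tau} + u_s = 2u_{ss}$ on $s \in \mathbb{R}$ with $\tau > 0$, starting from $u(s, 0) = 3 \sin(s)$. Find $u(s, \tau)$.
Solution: Change to a moving frame: let $\eta = s - \tau$, $\sigma = \tau$ and write $u(s,\tau) = w(\eta,\sigma)$.
By the chain rule $u_{\tau} = w_{\sigma} - w_{\eta}$, $u_s = w_{\eta}$, $u_{ss} = w_{\eta\eta}$.
Then $u_{\tau} + u_s = w_{\sigma}$: the advection term cancels and the PDE becomes the heat equation $w_{\sigma} = 2w_{\eta\eta}$ on $\eta \in \mathbb{R}$.
Initial data: $w(\eta,0) = u(\eta,0) = 3 \sin(\eta)$.
On $\eta \in \mathbb{R}$ each mode satisfies $(\sin(n\eta))'' = -n^2 \sin(n\eta)$, so $e^{-2n^2\sigma} \sin(n\eta)$ solves the heat equation; by superposition $w(\eta,\sigma) = \sum c_n e^{-2n^2\sigma} \sin(n\eta)$.
Reading off the coefficients: $c_1=3$, so $w(\eta,\sigma) = 3 e^{-2 \sigma} \sin(\eta)$.
Substituting back $\eta = s - \tau$, $\sigma = \tau$: $u(s,\tau) = w(s - \tau, \tau)$.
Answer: $u(s, \tau) = -3 e^{-2 \tau} \sin(\tau - s)$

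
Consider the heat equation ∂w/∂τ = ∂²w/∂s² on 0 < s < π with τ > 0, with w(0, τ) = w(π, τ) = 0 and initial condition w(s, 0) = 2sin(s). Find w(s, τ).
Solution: Using separation of variables w = X(s)T(τ):
Eigenfunctions: sin(ns), n = 1, 2, 3, ...
General solution: w(s, τ) = Σ c_n sin(ns) exp(-n² τ)
Matching w(s,0) = 2sin(s) term by term: c_1=2.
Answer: w(s, τ) = 2exp(-τ)sin(s)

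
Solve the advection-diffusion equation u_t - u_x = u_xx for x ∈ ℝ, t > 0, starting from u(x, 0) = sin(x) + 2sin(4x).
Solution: Change to a moving frame: let η = x + t, σ = t and write u(x,t) = w(η,σ).
By the chain rule u_t = w_σ + w_η, u_x = w_η, u_xx = w_ηη.
Then u_t - u_x = w_σ: the advection term cancels and the PDE becomes the heat equation w_σ = w_ηη on η ∈ ℝ.
Initial data: w(η,0) = u(η,0) = sin(η) + 2sin(4η).
On η ∈ ℝ each mode satisfies (sin(nη))″ = -n² sin(nη), so exp(-n²σ) sin(nη) solves the heat equation; by superposition w(η,σ) = Σ c_n exp(-n²σ) sin(nη).
Reading off the coefficients: c_1=1, c_4=2, so w(η,σ) = exp(-σ)sin(η) + 2exp(-16σ)sin(4η).
Substituting back η = x + t, σ = t: u(x,t) = w(x + t, t).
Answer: u(x, t) = exp(-t)sin(t + x) + 2exp(-16t)sin(4t + 4x)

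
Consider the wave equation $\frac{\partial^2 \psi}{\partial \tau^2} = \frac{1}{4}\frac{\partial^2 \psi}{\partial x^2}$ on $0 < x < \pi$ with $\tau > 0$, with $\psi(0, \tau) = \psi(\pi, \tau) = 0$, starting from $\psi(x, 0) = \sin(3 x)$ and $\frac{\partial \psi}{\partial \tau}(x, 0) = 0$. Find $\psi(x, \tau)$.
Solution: Separating variables: $\psi = \sum [A_n \cos(\omega_n \tau) + B_n \sin(\omega_n \tau)] \sin(nx)$, $\omega_n = n/2$. From ICs: $A_3=1$.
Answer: $\psi(x, \tau) = \sin(3 x) \cos(3 \tau/2)$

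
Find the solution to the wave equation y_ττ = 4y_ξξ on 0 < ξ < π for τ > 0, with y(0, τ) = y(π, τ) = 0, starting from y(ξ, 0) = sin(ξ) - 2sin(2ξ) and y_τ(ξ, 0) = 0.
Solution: Using separation of variables y = X(ξ)T(τ):
Eigenfunctions: sin(nξ), n = 1, 2, 3, ...
General solution: y(ξ, τ) = Σ [A_n cos(2n τ) + B_n sin(2n τ)] sin(nξ)
From y(ξ,0) = sin(ξ) - 2sin(2ξ): A_1=1, A_2=-2. From y_τ(ξ,0) = 0: all B_n = 0.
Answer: y(ξ, τ) = sin(ξ)cos(2τ) - 2sin(2ξ)cos(4τ)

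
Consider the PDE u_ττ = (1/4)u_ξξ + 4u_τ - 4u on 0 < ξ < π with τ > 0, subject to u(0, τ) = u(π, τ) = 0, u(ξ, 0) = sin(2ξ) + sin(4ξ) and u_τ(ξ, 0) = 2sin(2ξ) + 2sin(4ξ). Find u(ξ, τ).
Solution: Substitute u = exp(2τ)w, i.e. w = exp(-2τ)u.
By the product rule, u_τ = exp(2τ)(w_τ + 2w), u_ττ = exp(2τ)(w_ττ + 4w_τ + 4w), u_ξξ = exp(2τ)w_ξξ.
Substituting into the PDE and dividing by exp(2τ): w_ττ + 4w_τ + 4w = (1/4)w_ξξ + 4(w_τ + 2w) - 4w.
The lower-order terms cancel, leaving the standard wave equation w_ττ = (1/4)w_ξξ.
Initial data for w: w(ξ,0) = u(ξ,0) = sin(2ξ) + sin(4ξ); w_τ(ξ,0) = u_τ(ξ,0) - 2u(ξ,0) = 0. The boundary conditions carry over: w(0,τ) = w(π,τ) = 0.
Solve for w:
  Using separation of variables w = X(ξ)T(τ):
  Eigenfunctions: sin(nξ), n = 1, 2, 3, ...
  General solution: w(ξ, τ) = Σ [A_n cos(n τ/2) + B_n sin(n τ/2)] sin(nξ)
  From w(ξ,0) = sin(2ξ) + sin(4ξ): A_2=1, A_4=1. From w_τ(ξ,0) = 0: all B_n = 0.
Hence w(ξ,τ) = sin(2ξ)cos(τ) + sin(4ξ)cos(2τ).
Transform back: u(ξ,τ) = exp(2τ)w(ξ,τ).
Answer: u(ξ, τ) = exp(2τ)sin(2ξ)cos(τ) + exp(2τ)sin(4ξ)cos(2τ)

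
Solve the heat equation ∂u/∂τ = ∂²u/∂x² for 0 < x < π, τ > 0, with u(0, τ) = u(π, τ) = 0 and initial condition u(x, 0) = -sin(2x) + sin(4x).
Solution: Separating variables: u = Σ c_n exp(-n²τ) sin(nx). From u(x,0) = -sin(2x) + sin(4x): c_2=-1, c_4=1.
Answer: u(x, τ) = -exp(-4τ)sin(2x) + exp(-16τ)sin(4x)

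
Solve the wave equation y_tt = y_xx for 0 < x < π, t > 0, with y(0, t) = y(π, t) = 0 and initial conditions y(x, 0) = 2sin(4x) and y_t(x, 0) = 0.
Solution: Separating variables: y = Σ [A_n cos(ω_n t) + B_n sin(ω_n t)] sin(nx), ω_n = n. From ICs: A_4=2.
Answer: y(x, t) = 2sin(4x)cos(4t)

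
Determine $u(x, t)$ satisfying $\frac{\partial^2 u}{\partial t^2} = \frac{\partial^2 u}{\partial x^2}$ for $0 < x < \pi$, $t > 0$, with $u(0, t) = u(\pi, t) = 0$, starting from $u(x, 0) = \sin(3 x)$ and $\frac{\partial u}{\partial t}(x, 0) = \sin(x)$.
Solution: Using separation of variables $u = X(x)T(t)$:
Eigenfunctions: $\sin(nx)$, $n = 1, 2, 3, \ldots$
General solution: $u(x, t) = \sum [A_n \cos(n t) + B_n \sin(n t)] \sin(nx)$
From $u(x,0) = \sin(3 x)$: $A_3=1$. From $u_t(x,0) = \sin(x)$, using $u_t(x,0) = \sum \omega_n B_n \sin(nx)$ with $\omega_n = n$: $B_1 = 1/1 = 1$.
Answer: $u(x, t) = \sin(t) \sin(x) + \sin(3 x) \cos(3 t)$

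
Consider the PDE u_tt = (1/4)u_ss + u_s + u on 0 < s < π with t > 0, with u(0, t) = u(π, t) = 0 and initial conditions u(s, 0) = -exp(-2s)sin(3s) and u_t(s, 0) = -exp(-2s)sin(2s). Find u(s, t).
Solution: Substitute u = exp(-2s)w.
Then u_s = exp(-2s)(w_s - 2w), u_ss = exp(-2s)(w_ss - 4w_s + 4w), u_tt = exp(-2s)w_tt; substituting and dividing by exp(-2s), the lower-order terms cancel: w_tt = (1/4)w_ss (standard wave equation).
Data for w: w(s,0) = exp(2s)u(s,0) = -sin(3s); w_t(s,0) = exp(2s)u_t(s,0) = -sin(2s). The boundary conditions carry over: w(0,t) = w(π,t) = 0.
Separating variables: w = Σ [A_n cos(ω_n t) + B_n sin(ω_n t)] sin(ns), ω_n = n/2. From ICs (B_n = velocity coefficient / ω_n): A_3=-1, B_2=-1.
So w(s,t) = -sin(2s)sin(t) - sin(3s)cos(3t/2), and u(s,t) = exp(-2s)w(s,t).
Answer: u(s, t) = -exp(-2s)sin(2s)sin(t) - exp(-2s)sin(3s)cos(3t/2)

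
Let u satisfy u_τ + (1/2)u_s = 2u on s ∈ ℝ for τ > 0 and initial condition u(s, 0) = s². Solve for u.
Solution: Substitute u = exp(2τ)w, i.e. w = exp(-2τ)u.
By the product rule, u_τ = exp(2τ)(w_τ + 2w), u_s = exp(2τ)w_s.
Substituting into the PDE and dividing by exp(2τ): w_τ + 2w + (1/2)w_s = 2w.
The lower-order terms cancel, leaving the standard advection equation w_τ + (1/2)w_s = 0.
Initial data for w: w(s,0) = u(s,0) = s².
Solve for w:
  By method of characteristics (waves move right with speed 1/2):
  Along characteristics s - (1/2)τ = const, w is constant, so w(s,τ) = f(s - (1/2)τ) with f = w(·, 0).
Hence w(s,τ) = s² - sτ + (1/4)τ².
Transform back: u(s,τ) = exp(2τ)w(s,τ).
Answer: u(s, τ) = s²exp(2τ) - sτexp(2τ) + (1/4)τ²exp(2τ)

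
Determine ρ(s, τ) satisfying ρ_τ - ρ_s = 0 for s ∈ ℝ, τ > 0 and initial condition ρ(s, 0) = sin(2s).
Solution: By characteristics (ds/dτ = -1), ρ(s,τ) = f(s + τ) with f = ρ(·, 0).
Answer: ρ(s, τ) = sin(2s + 2τ)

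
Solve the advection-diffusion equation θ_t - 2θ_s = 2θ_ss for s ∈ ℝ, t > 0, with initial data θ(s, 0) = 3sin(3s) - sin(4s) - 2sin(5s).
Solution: Change to a moving frame: let η = s + 2t, σ = t and write θ(s,t) = u(η,σ).
By the chain rule θ_t = u_σ + 2u_η, θ_s = u_η, θ_ss = u_ηη.
Then θ_t - 2θ_s = u_σ: the advection term cancels and the PDE becomes the heat equation u_σ = 2u_ηη on η ∈ ℝ.
Initial data: u(η,0) = θ(η,0) = 3sin(3η) - sin(4η) - 2sin(5η).
On η ∈ ℝ each mode satisfies (sin(nη))″ = -n² sin(nη), so exp(-2n²σ) sin(nη) solves the heat equation; by superposition u(η,σ) = Σ c_n exp(-2n²σ) sin(nη).
Reading off the coefficients: c_3=3, c_4=-1, c_5=-2, so u(η,σ) = 3exp(-18σ)sin(3η) - exp(-32σ)sin(4η) - 2exp(-50σ)sin(5η).
Substituting back η = s + 2t, σ = t: θ(s,t) = u(s + 2t, t).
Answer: θ(s, t) = 3exp(-18t)sin(3s + 6t) - exp(-32t)sin(4s + 8t) - 2exp(-50t)sin(5s + 10t)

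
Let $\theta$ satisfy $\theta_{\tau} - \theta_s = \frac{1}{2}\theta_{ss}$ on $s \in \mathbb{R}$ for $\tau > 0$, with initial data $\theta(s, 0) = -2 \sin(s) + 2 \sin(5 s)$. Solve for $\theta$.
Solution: Change to a moving frame: let $\eta = s + \tau$, $\sigma = \tau$ and write $\theta(s,\tau) = u(\eta,\sigma)$.
By the chain rule $\theta_{\tau} = u_{\sigma} + u_{\eta}$, $\theta_s = u_{\eta}$, $\theta_{ss} = u_{\eta\eta}$.
Then $\theta_{\tau} - \theta_s = u_{\sigma}$: the advection term cancels and the PDE becomes the heat equation $u_{\sigma} = \frac{1}{2}u_{\eta\eta}$ on $\eta \in \mathbb{R}$.
Initial data: $u(\eta,0) = \theta(\eta,0) = -2 \sin(\eta) + 2 \sin(5 \eta)$.
On $\eta \in \mathbb{R}$ each mode satisfies $(\sin(n\eta))'' = -n^2 \sin(n\eta)$, so $e^{-n^2\sigma/2} \sin(n\eta)$ solves the heat equation; by superposition $u(\eta,\sigma) = \sum c_n e^{-n^2\sigma/2} \sin(n\eta)$.
Reading off the coefficients: $c_1=-2, c_5=2$, so $u(\eta,\sigma) = -2 e^{-\sigma/2} \sin(\eta) + 2 e^{-25 \sigma/2} \sin(5 \eta)$.
Substituting back $\eta = s + \tau$, $\sigma = \tau$: $\theta(s,\tau) = u(s + \tau, \tau)$.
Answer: $\theta(s, \tau) = -2 e^{-\tau/2} \sin(\tau + s) + 2 e^{-25 \tau/2} \sin(5 \tau + 5 s)$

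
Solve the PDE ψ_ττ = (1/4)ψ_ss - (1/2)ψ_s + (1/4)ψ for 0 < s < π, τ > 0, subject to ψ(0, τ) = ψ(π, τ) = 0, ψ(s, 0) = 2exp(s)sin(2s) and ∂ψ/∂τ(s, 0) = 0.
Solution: Substitute ψ = exp(s)u.
Then ψ_s = exp(s)(u_s + u), ψ_ss = exp(s)(u_ss + 2u_s + u), ψ_ττ = exp(s)u_ττ; substituting and dividing by exp(s), the lower-order terms cancel: u_ττ = (1/4)u_ss (standard wave equation).
Data for u: u(s,0) = exp(-s)ψ(s,0) = 2sin(2s); u_τ(s,0) = exp(-s)ψ_τ(s,0) = 0. The boundary conditions carry over: u(0,τ) = u(π,τ) = 0.
Separating variables: u = Σ [A_n cos(ω_n τ) + B_n sin(ω_n τ)] sin(ns), ω_n = n/2. From ICs: A_2=2.
So u(s,τ) = 2sin(2s)cos(τ), and ψ(s,τ) = exp(s)u(s,τ).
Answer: ψ(s, τ) = 2exp(s)sin(2s)cos(τ)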